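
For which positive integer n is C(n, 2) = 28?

n(n−1)/2 = 28 ⇒ n(n−1) = 56. Since 8·7 = 56, n = 8.

8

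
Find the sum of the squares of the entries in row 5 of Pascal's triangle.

252

Σ C(5,j)² is the coefficient of x^5 in (1+x)^5(1+x)^5 = (1+x)^10, i.e. C(10,5) = 252.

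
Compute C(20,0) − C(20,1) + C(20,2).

171

The partial alternating sum Σ_{k=0}^{2} (−1)^k C(20,k) = (−1)^2 C(19,2) = 171.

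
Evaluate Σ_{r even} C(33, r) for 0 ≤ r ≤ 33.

4294967296

Even-r terms of row 33 sum to 2^32 = 4294967296.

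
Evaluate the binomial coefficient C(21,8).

203490

C(21,8) = (21·20·19·18·17·16·15·14) / 8! = 8204716800 / 40320 = 203490.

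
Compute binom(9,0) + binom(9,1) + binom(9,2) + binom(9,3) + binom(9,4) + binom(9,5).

1 + 9 + 36 + 84 + 126 + 126 = 382.

382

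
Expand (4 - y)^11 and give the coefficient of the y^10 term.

44

The general term is C(11,j)·(4)^j·(-y)^(11-j); the y^10 term has j = 1.
C(11,1) = 11.
Coefficient = C(11,1) · 4^1 = 11 · 4 = 44.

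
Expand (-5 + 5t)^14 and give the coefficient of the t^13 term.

The general term is C(14,j)·(-5)^j·(5t)^(14-j); the t^13 term has j = 1.
C(14,1) = 14.
Coefficient = C(14,1) · (-5)^1 · 5^13 = 14 · (-5) · 1220703125 = -85449218750.

-85449218750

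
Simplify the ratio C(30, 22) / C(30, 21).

9/22

C(n,k+1)/C(n,k) = (n−k)/(k+1) = (30−21)/(21+1) = 9/22.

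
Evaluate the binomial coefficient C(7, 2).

C(7,2) = (7·6) / 2! = 42 / 2 = 21.

21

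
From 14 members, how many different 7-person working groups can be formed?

3432

This is C(14,7) = 3432.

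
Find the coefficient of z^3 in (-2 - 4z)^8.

The general term is C(8,j)·(-2)^j·(-4z)^(8-j); the z^3 term has j = 5.
C(8,5) = 56.
Coefficient = C(8,5) · (-2)^5 · (-4)^3 = 56 · (-32) · (-64) = 114688.

114688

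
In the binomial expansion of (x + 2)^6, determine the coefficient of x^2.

240

The general term is C(6,j)·(x)^j·(2)^(6-j); the x^2 term has j = 2.
C(6,2) = 15.
Coefficient = C(6,2) · 2^4 = 15 · 16 = 240.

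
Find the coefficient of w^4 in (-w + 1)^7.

35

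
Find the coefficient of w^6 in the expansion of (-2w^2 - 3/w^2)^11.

-3421440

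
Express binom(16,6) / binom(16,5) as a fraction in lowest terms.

C(n,k+1)/C(n,k) = (n−k)/(k+1) = (16−5)/(5+1) = 11/6.

11/6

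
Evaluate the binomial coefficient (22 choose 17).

C(22,17) = C(22,5) by symmetry.
C(22,5) = (22·21·20·19·18) / 5! = 3160080 / 120 = 26334.

26334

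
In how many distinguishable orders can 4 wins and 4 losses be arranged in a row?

Choose positions for the wins: C(8,4) = 70.

70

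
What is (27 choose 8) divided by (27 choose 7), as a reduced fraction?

5/2

C(n,k+1)/C(n,k) = (n−k)/(k+1) = (27−7)/(7+1) = 20/8 = 5/2.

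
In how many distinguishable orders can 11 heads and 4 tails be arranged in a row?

Choose positions for the heads: C(15,11) = 1365.

1365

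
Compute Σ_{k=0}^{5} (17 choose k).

1 + 17 + 136 + 680 + 2380 + 6188 = 9402.

9402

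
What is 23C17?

100947

C(23,17) = C(23,6) by symmetry.
C(23,6) = (23·22·21·20·19·18) / 6! = 72681840 / 720 = 100947.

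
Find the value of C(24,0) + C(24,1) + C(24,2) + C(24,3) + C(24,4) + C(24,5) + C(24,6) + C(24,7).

1 + 24 + 276 + 2024 + 10626 + 42504 + 134596 + 346104 = 536155.

536155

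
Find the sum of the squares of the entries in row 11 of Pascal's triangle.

705432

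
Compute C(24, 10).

1961256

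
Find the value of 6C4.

15

C(6,4) = C(6,2) by symmetry.
C(6,2) = (6·5) / 2! = 30 / 2 = 15.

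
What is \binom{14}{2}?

C(14,2) = (14·13) / 2! = 182 / 2 = 91.

91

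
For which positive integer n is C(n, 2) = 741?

39

n(n−1)/2 = 741 ⇒ n(n−1) = 1482. Since 39·38 = 1482, n = 39.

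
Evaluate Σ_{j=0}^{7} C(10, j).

1 + 10 + 45 + 120 + 210 + 252 + 210 + 120 = 968.

968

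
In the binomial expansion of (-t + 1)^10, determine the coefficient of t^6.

210

The general term is C(10,j)·(-t)^j·(1)^(10-j); the t^6 term has j = 6.
C(10,6) = 210.
Coefficient = C(10,6) = 210.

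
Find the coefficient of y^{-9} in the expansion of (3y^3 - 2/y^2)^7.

General term: C(7,j)·(3y^3)^j·(-2/y^2)^(7-j), with y-exponent 3j − 2(7−j) = 5j − 14.
Set 5j − 14 = -9: j = 1.
C(7,1) = 7; 3^1 = 3; (-2)^6 = 64.
Coefficient = 7 · 3 · 64 = 1344.

1344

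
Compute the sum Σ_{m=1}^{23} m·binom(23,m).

Since m·C(23,m) = 23·C(22,m−1), the sum is 23·2^22 = 23·4194304 = 96468992.

96468992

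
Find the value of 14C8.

3003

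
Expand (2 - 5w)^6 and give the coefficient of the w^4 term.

The general term is C(6,j)·(2)^j·(-5w)^(6-j); the w^4 term has j = 2.
C(6,2) = 15.
Coefficient = C(6,2) · 2^2 · (-5)^4 = 15 · 4 · 625 = 37500.

37500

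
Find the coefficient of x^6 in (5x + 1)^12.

The general term is C(12,j)·(5x)^j·(1)^(12-j); the x^6 term has j = 6.
C(12,6) = 924.
Coefficient = C(12,6) · 5^6 = 924 · 15625 = 14437500.

14437500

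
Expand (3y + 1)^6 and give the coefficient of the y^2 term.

135

The general term is C(6,j)·(3y)^j·(1)^(6-j); the y^2 term has j = 2.
C(6,2) = 15.
Coefficient = C(6,2) · 3^2 = 15 · 9 = 135.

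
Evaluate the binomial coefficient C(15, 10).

3003

C(15,10) = C(15,5) by symmetry.
C(15,5) = (15·14·13·12·11) / 5! = 360360 / 120 = 3003.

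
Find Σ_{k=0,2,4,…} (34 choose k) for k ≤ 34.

8589934592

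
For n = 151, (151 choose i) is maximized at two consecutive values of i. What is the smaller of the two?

For odd n = 151, C(151,i) peaks at i = (n−1)/2 and (n+1)/2; the smaller is 75.

75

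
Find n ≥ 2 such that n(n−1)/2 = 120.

n(n−1)/2 = 120 ⇒ n(n−1) = 240. Since 16·15 = 240, n = 16.

16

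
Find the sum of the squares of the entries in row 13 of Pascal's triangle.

10400600

Σ C(13,j)² is the coefficient of x^13 in (1+x)^13(1+x)^13 = (1+x)^26, i.e. C(26,13) = 10400600.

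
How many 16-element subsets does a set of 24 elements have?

735471

C(24,16) = C(24,8) by symmetry.
C(24,8) = (24·23·22·21·20·19·18·17) / 8! = 29654190720 / 40320 = 735471.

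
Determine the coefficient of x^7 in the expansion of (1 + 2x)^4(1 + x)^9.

9108

Coefficient of x^7 = Σ_{j} C(4,j)·2^j·C(9,7-j)·1^(7-j) for j from 0 to 4.
= 36 + 672 + 3024 + 4032 + 1344 = 9108.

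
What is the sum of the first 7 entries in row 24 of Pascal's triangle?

1 + 24 + 276 + 2024 + 10626 + 42504 + 134596 = 190051.

190051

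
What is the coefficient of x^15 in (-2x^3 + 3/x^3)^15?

General term: C(15,j)·(-2x^3)^j·(3/x^3)^(15-j), with x-exponent 3j − 3(15−j) = 6j − 45.
Set 6j − 45 = 15: j = 10.
C(15,10) = 3003; (-2)^10 = 1024; 3^5 = 243.
Coefficient = 3003 · 1024 · 243 = 747242496.

747242496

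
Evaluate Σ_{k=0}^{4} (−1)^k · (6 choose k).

5

The partial alternating sum Σ_{k=0}^{4} (−1)^k C(6,k) = (−1)^4 C(5,4) = 5.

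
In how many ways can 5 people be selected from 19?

11628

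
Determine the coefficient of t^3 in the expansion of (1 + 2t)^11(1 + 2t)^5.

(1 + 2t)^11(1 + 2t)^5 = (1 + 2t)^16, so the coefficient of t^3 is C(16,3)·2^3 = 560·8 = 4480.

4480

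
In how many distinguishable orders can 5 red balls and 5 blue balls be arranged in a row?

252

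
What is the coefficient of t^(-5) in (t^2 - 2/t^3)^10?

General term: C(10,j)·(t^2)^j·(-2/t^3)^(10-j), with t-exponent 2j − 3(10−j) = 5j − 30.
Set 5j − 30 = -5: j = 5.
C(10,5) = 252; 1^5 = 1; (-2)^5 = -32.
Coefficient = 252 · 1 · (-32) = -8064.

-8064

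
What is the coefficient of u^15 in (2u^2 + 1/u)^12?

112640

General term: C(12,j)·(2u^2)^j·(1/u)^(12-j), with u-exponent 2j − 1(12−j) = 3j − 12.
Set 3j − 12 = 15: j = 9.
C(12,9) = 220; 2^9 = 512; 1^3 = 1.
Coefficient = 220 · 512 · 1 = 112640.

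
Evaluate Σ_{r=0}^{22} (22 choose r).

The entries of row 22 sum to 2^22 = 4194304.

4194304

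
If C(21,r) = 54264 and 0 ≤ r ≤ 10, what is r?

6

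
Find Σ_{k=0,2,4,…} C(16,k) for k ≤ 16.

32768

Half of (1+1)^16 + (1−1)^16 gives the even-index sum: 2^15 = 32768.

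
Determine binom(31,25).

C(31,25) = C(31,6) by symmetry.
C(31,6) = (31·30·29·28·27·26) / 6! = 530122320 / 720 = 736281.

736281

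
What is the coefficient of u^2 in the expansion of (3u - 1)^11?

-495

The general term is C(11,j)·(3u)^j·(-1)^(11-j); the u^2 term has j = 2.
C(11,2) = 55.
Coefficient = C(11,2) · 3^2 · (-1)^9 = 55 · 9 · (-1) = -495.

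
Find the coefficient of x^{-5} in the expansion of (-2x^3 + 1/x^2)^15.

General term: C(15,j)·(-2x^3)^j·(1/x^2)^(15-j), with x-exponent 3j − 2(15−j) = 5j − 30.
Set 5j − 30 = -5: j = 5.
C(15,5) = 3003; (-2)^5 = -32; 1^10 = 1.
Coefficient = 3003 · (-32) · 1 = -96096.

-96096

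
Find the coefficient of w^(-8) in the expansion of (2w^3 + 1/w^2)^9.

144

General term: C(9,j)·(2w^3)^j·(1/w^2)^(9-j), with w-exponent 3j − 2(9−j) = 5j − 18.
Set 5j − 18 = -8: j = 2.
C(9,2) = 36; 2^2 = 4; 1^7 = 1.
Coefficient = 36 · 4 · 1 = 144.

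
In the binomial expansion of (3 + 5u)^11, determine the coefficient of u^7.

2088281250

The general term is C(11,j)·(3)^j·(5u)^(11-j); the u^7 term has j = 4.
C(11,4) = 330.
Coefficient = C(11,4) · 3^4 · 5^7 = 330 · 81 · 78125 = 2088281250.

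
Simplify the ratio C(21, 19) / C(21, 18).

3/19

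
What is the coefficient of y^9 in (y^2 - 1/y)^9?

-84

General term: C(9,j)·(y^2)^j·(-1/y)^(9-j), with y-exponent 2j − 1(9−j) = 3j − 9.
Set 3j − 9 = 9: j = 6.
C(9,6) = 84; 1^6 = 1; (-1)^3 = -1.
Coefficient = 84 · 1 · (-1) = -84.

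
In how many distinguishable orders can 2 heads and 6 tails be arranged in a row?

28

Choose positions for the heads: C(8,2) = 28.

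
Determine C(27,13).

20058300

C(27,13) = (27·26·25·24·23·22·21·20·19·18·17·16·15) / 13! = 124903451312640000 / 6227020800 = 20058300.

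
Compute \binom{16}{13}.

560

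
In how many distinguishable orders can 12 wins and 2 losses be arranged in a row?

Choose positions for the wins: C(14,12) = 91.

91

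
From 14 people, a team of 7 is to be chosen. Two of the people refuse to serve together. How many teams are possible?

All 7-subsets: C(14,7) = 3432. Those containing both fixed elements: C(12,5) = 792.
3432 − 792 = 2640.

2640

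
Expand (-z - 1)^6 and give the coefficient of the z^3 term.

The general term is C(6,j)·(-z)^j·(-1)^(6-j); the z^3 term has j = 3.
C(6,3) = 20.
Coefficient = C(6,3) · (-1)^3 · (-1)^3 = 20 · (-1) · (-1) = 20.

20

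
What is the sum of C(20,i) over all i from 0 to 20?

Setting x = 1 in (1+x)^20 gives Σ C(20,i) = 2^20 = 1048576.

1048576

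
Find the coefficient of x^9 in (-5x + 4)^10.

-78125000

The general term is C(10,j)·(-5x)^j·(4)^(10-j); the x^9 term has j = 9.
C(10,9) = 10.
Coefficient = C(10,9) · (-5)^9 · 4^1 = 10 · (-1953125) · 4 = -78125000.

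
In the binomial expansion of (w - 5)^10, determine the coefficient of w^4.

The general term is C(10,j)·(w)^j·(-5)^(10-j); the w^4 term has j = 4.
C(10,4) = 210.
Coefficient = C(10,4) · (-5)^6 = 210 · 15625 = 3281250.

3281250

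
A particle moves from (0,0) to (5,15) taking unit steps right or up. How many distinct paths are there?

15504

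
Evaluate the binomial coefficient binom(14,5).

2002

C(14,5) = (14·13·12·11·10) / 5! = 240240 / 120 = 2002.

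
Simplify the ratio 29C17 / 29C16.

C(n,k+1)/C(n,k) = (n−k)/(k+1) = (29−16)/(16+1) = 13/17.

13/17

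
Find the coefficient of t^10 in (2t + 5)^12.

The general term is C(12,j)·(2t)^j·(5)^(12-j); the t^10 term has j = 10.
C(12,10) = 66.
Coefficient = C(12,10) · 2^10 · 5^2 = 66 · 1024 · 25 = 1689600.

1689600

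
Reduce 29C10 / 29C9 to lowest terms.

C(n,k+1)/C(n,k) = (n−k)/(k+1) = (29−9)/(9+1) = 20/10 = 2.

2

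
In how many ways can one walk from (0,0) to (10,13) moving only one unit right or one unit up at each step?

Each path is a sequence of 23 steps with 10 rights: C(23,10) = 1144066.

1144066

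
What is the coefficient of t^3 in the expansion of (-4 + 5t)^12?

The general term is C(12,j)·(-4)^j·(5t)^(12-j); the t^3 term has j = 9.
C(12,9) = 220.
Coefficient = C(12,9) · (-4)^9 · 5^3 = 220 · (-262144) · 125 = -7208960000.

-7208960000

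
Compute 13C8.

1287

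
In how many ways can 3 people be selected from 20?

1140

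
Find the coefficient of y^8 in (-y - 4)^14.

12300288

The general term is C(14,j)·(-y)^j·(-4)^(14-j); the y^8 term has j = 8.
C(14,8) = 3003.
Coefficient = C(14,8) · (-4)^6 = 3003 · 4096 = 12300288.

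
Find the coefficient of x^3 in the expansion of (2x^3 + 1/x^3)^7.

General term: C(7,j)·(2x^3)^j·(1/x^3)^(7-j), with x-exponent 3j − 3(7−j) = 6j − 21.
Set 6j − 21 = 3: j = 4.
C(7,4) = 35; 2^4 = 16; 1^3 = 1.
Coefficient = 35 · 16 · 1 = 560.

560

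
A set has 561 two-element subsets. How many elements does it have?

34

n(n−1)/2 = 561 ⇒ n(n−1) = 1122. Since 34·33 = 1122, n = 34.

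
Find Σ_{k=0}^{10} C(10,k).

Setting x = 1 in (1+x)^10 gives Σ C(10,k) = 2^10 = 1024.

1024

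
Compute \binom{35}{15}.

C(35,15) = (35·34·33·32·31·30·29·28·27·26·25·24·23·22·21) / 15! = 4247252019052922880000 / 1307674368000 = 3247943160.

3247943160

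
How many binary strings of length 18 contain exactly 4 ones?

3060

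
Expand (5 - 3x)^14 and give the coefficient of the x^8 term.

307854421875

The general term is C(14,j)·(5)^j·(-3x)^(14-j); the x^8 term has j = 6.
C(14,6) = 3003.
Coefficient = C(14,6) · 5^6 · (-3)^8 = 3003 · 15625 · 6561 = 307854421875.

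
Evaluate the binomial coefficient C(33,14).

C(33,14) = (33·32·31·30·29·28·27·26·25·24·23·22·21·20) / 14! = 71382386874839040000 / 87178291200 = 818809200.

818809200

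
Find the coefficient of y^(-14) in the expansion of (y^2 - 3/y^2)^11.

-1082565

General term: C(11,j)·(y^2)^j·(-3/y^2)^(11-j), with y-exponent 2j − 2(11−j) = 4j − 22.
Set 4j − 22 = -14: j = 2.
C(11,2) = 55; 1^2 = 1; (-3)^9 = -19683.
Coefficient = 55 · 1 · (-19683) = -1082565.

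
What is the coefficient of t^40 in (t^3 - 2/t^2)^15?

-30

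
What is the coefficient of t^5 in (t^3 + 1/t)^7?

General term: C(7,j)·(t^3)^j·(1/t)^(7-j), with t-exponent 3j − 1(7−j) = 4j − 7.
Set 4j − 7 = 5: j = 3.
C(7,3) = 35; 1^3 = 1; 1^4 = 1.
Coefficient = 35 · 1 · 1 = 35.

35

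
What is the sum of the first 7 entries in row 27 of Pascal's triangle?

1 + 27 + 351 + 2925 + 17550 + 80730 + 296010 = 397594.

397594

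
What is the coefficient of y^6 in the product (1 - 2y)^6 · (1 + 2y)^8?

-320

Coefficient of y^6 = Σ_{j} C(6,j)·(-2)^j·C(8,6-j)·2^(6-j) for j from 0 to 6.
= 1792 + (-21504) + 67200 + (-71680) + 26880 + (-3072) + 64 = -320.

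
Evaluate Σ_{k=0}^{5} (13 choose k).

1 + 13 + 78 + 286 + 715 + 1287 = 2380.

2380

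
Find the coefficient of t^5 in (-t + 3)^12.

The general term is C(12,j)·(-t)^j·(3)^(12-j); the t^5 term has j = 5.
C(12,5) = 792.
Coefficient = C(12,5) · (-1)^5 · 3^7 = 792 · (-1) · 2187 = -1732104.

-1732104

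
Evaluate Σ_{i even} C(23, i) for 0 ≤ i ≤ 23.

Half of (1+1)^23 + (1−1)^23 gives the even-index sum: 2^22 = 4194304.

4194304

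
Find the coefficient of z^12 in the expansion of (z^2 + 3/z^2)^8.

General term: C(8,j)·(z^2)^j·(3/z^2)^(8-j), with z-exponent 2j − 2(8−j) = 4j − 16.
Set 4j − 16 = 12: j = 7.
C(8,7) = 8; 1^7 = 1; 3^1 = 3.
Coefficient = 8 · 1 · 3 = 24.

24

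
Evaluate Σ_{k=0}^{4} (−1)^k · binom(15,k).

1001

The partial alternating sum Σ_{k=0}^{4} (−1)^k C(15,k) = (−1)^4 C(14,4) = 1001.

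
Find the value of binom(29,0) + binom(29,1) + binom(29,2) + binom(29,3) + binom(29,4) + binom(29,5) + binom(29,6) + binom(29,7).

1 + 29 + 406 + 3654 + 23751 + 118755 + 475020 + 1560780 = 2182396.

2182396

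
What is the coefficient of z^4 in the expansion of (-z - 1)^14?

1001

The general term is C(14,j)·(-z)^j·(-1)^(14-j); the z^4 term has j = 4.
C(14,4) = 1001.
Coefficient = C(14,4) = 1001.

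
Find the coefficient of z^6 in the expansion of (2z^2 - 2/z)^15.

210862080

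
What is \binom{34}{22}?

C(34,22) = C(34,12) by symmetry.
C(34,12) = (34·33·32·31·30·29·28·27·26·25·24·23) / 12! = 262662462526464000 / 479001600 = 548354040.

548354040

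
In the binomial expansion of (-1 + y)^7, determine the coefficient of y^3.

35

The general term is C(7,j)·(-1)^j·(y)^(7-j); the y^3 term has j = 4.
C(7,4) = 35.
Coefficient = C(7,4) = 35.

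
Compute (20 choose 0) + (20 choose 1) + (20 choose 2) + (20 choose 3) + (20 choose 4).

6196

1 + 20 + 190 + 1140 + 4845 = 6196.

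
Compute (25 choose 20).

53130

C(25,20) = C(25,5) by symmetry.
C(25,5) = (25·24·23·22·21) / 5! = 6375600 / 120 = 53130.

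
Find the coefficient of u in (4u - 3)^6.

The general term is C(6,j)·(4u)^j·(-3)^(6-j); the u^1 term has j = 1.
C(6,1) = 6.
Coefficient = C(6,1) · 4^1 · (-3)^5 = 6 · 4 · (-243) = -5832.

-5832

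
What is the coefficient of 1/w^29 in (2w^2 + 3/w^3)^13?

55269864

General term: C(13,j)·(2w^2)^j·(3/w^3)^(13-j), with w-exponent 2j − 3(13−j) = 5j − 39.
Set 5j − 39 = -29: j = 2.
C(13,2) = 78; 2^2 = 4; 3^11 = 177147.
Coefficient = 78 · 4 · 177147 = 55269864.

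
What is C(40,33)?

18643560

C(40,33) = C(40,7) by symmetry.
C(40,7) = (40·39·38·37·36·35·34) / 7! = 93963542400 / 5040 = 18643560.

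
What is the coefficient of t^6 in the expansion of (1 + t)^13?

1716

The general term is C(13,j)·(1)^j·(t)^(13-j); the t^6 term has j = 7.
C(13,7) = 1716.
Coefficient = C(13,7) = 1716.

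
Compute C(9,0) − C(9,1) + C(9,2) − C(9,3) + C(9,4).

70

The partial alternating sum Σ_{k=0}^{4} (−1)^k C(9,k) = (−1)^4 C(8,4) = 70.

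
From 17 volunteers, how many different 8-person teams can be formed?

This is C(17,8) = 24310.

24310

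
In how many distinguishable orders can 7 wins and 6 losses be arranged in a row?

1716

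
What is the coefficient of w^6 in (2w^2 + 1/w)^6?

240

General term: C(6,j)·(2w^2)^j·(1/w)^(6-j), with w-exponent 2j − 1(6−j) = 3j − 6.
Set 3j − 6 = 6: j = 4.
C(6,4) = 15; 2^4 = 16; 1^2 = 1.
Coefficient = 15 · 16 · 1 = 240.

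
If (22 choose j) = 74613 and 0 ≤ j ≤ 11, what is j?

C(22,j) increases on 0 ≤ j ≤ 11. C(22,5) = 26334 and C(22,6) = 74613, so j = 6.

6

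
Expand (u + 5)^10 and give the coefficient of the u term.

The general term is C(10,j)·(u)^j·(5)^(10-j); the u^1 term has j = 1.
C(10,1) = 10.
Coefficient = C(10,1) · 5^9 = 10 · 1953125 = 19531250.

19531250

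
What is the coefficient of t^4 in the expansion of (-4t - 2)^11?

The general term is C(11,j)·(-4t)^j·(-2)^(11-j); the t^4 term has j = 4.
C(11,4) = 330.
Coefficient = C(11,4) · (-4)^4 · (-2)^7 = 330 · 256 · (-128) = -10813440.

-10813440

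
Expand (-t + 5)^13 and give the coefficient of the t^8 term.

4021875

The general term is C(13,j)·(-t)^j·(5)^(13-j); the t^8 term has j = 8.
C(13,8) = 1287.
Coefficient = C(13,8) · 5^5 = 1287 · 3125 = 4021875.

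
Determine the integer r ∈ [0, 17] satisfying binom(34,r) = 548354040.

C(34,r) increases on 0 ≤ r ≤ 17. C(34,11) = 286097760 and C(34,12) = 548354040, so r = 12.

12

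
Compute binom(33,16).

1166803110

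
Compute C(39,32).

15380937

C(39,32) = C(39,7) by symmetry.
C(39,7) = (39·38·37·36·35·34·33) / 7! = 77519922480 / 5040 = 15380937.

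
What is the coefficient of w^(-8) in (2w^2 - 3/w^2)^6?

-2916

General term: C(6,j)·(2w^2)^j·(-3/w^2)^(6-j), with w-exponent 2j − 2(6−j) = 4j − 12.
Set 4j − 12 = -8: j = 1.
C(6,1) = 6; 2^1 = 2; (-3)^5 = -243.
Coefficient = 6 · 2 · (-243) = -2916.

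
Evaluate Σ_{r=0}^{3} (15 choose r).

576

1 + 15 + 105 + 455 = 576.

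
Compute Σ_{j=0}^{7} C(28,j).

1 + 28 + 378 + 3276 + 20475 + 98280 + 376740 + 1184040 = 1683218.

1683218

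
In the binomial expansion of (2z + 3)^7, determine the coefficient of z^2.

20412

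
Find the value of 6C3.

20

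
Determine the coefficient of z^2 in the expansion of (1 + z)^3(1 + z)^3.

15

(1 + z)^3(1 + z)^3 = (1 + z)^6, so the coefficient of z^2 is C(6,2)·1^2 = 15·1 = 15.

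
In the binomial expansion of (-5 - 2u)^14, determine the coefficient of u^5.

The general term is C(14,j)·(-5)^j·(-2u)^(14-j); the u^5 term has j = 9.
C(14,9) = 2002.
Coefficient = C(14,9) · (-5)^9 · (-2)^5 = 2002 · (-1953125) · (-32) = 125125000000.

125125000000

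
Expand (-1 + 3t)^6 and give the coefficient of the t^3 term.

The general term is C(6,j)·(-1)^j·(3t)^(6-j); the t^3 term has j = 3.
C(6,3) = 20.
Coefficient = C(6,3) · (-1)^3 · 3^3 = 20 · (-1) · 27 = -540.

-540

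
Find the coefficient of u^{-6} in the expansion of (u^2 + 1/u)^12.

66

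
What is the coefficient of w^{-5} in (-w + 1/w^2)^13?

-1716

General term: C(13,j)·(-w)^j·(1/w^2)^(13-j), with w-exponent 1j − 2(13−j) = 3j − 26.
Set 3j − 26 = -5: j = 7.
C(13,7) = 1716; (-1)^7 = -1; 1^6 = 1.
Coefficient = 1716 · (-1) · 1 = -1716.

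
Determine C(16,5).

C(16,5) = (16·15·14·13·12) / 5! = 524160 / 120 = 4368.

4368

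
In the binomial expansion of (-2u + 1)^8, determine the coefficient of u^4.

The general term is C(8,j)·(-2u)^j·(1)^(8-j); the u^4 term has j = 4.
C(8,4) = 70.
Coefficient = C(8,4) · (-2)^4 = 70 · 16 = 1120.

1120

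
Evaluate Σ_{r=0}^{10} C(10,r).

Setting x = 1 in (1+x)^10 gives Σ C(10,r) = 2^10 = 1024.

1024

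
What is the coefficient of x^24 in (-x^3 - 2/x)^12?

1760

General term: C(12,j)·(-x^3)^j·(-2/x)^(12-j), with x-exponent 3j − 1(12−j) = 4j − 12.
Set 4j − 12 = 24: j = 9.
C(12,9) = 220; (-1)^9 = -1; (-2)^3 = -8.
Coefficient = 220 · (-1) · (-8) = 1760.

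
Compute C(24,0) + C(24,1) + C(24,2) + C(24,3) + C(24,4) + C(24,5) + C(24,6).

190051

1 + 24 + 276 + 2024 + 10626 + 42504 + 134596 = 190051.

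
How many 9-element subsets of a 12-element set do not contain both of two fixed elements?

100

All 9-subsets: C(12,9) = 220. Those containing both fixed elements: C(10,7) = 120.
220 − 120 = 100.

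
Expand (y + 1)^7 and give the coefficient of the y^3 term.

35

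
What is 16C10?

8008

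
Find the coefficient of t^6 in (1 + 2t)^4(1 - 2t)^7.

896

Coefficient of t^6 = Σ_{j} C(4,j)·2^j·C(7,6-j)·(-2)^(6-j) for j from 0 to 4.
= 448 + (-5376) + 13440 + (-8960) + 1344 = 896.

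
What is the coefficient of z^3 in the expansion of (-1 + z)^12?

The general term is C(12,j)·(-1)^j·(z)^(12-j); the z^3 term has j = 9.
C(12,9) = 220.
Coefficient = C(12,9) · (-1)^9 = 220 · (-1) = -220.

-220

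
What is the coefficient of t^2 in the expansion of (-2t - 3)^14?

The general term is C(14,j)·(-2t)^j·(-3)^(14-j); the t^2 term has j = 2.
C(14,2) = 91.
Coefficient = C(14,2) · (-2)^2 · (-3)^12 = 91 · 4 · 531441 = 193444524.

193444524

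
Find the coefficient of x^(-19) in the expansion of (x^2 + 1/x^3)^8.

General term: C(8,j)·(x^2)^j·(1/x^3)^(8-j), with x-exponent 2j − 3(8−j) = 5j − 24.
Set 5j − 24 = -19: j = 1.
C(8,1) = 8; 1^1 = 1; 1^7 = 1.
Coefficient = 8 · 1 · 1 = 8.

8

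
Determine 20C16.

C(20,16) = C(20,4) by symmetry.
C(20,4) = (20·19·18·17) / 4! = 116280 / 24 = 4845.

4845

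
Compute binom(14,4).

1001

C(14,4) = (14·13·12·11) / 4! = 24024 / 24 = 1001.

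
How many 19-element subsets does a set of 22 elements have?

1540

C(22,19) = C(22,3) by symmetry.
C(22,3) = (22·21·20) / 3! = 9240 / 6 = 1540.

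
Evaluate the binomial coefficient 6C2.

15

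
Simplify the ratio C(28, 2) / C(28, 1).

C(n,k+1)/C(n,k) = (n−k)/(k+1) = (28−1)/(1+1) = 27/2.

27/2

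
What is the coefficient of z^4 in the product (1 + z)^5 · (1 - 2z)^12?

1525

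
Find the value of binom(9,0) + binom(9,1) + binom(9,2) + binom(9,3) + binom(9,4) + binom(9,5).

1 + 9 + 36 + 84 + 126 + 126 = 382.

382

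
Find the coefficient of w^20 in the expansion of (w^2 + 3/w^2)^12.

General term: C(12,j)·(w^2)^j·(3/w^2)^(12-j), with w-exponent 2j − 2(12−j) = 4j − 24.
Set 4j − 24 = 20: j = 11.
C(12,11) = 12; 1^11 = 1; 3^1 = 3.
Coefficient = 12 · 1 · 3 = 36.

36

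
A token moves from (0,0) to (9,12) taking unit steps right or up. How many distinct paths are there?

Each path is a sequence of 21 steps with 9 rights: C(21,9) = 293930.

293930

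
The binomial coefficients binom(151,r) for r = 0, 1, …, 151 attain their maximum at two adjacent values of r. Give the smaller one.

75

For odd n = 151, C(151,r) peaks at r = (n−1)/2 and (n+1)/2; the smaller is 75.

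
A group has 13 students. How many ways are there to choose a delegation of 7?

This is C(13,7) = 1716.

1716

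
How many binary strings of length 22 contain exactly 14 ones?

319770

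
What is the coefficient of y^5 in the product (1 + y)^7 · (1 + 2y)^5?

4043

Coefficient of y^5 = Σ_{j} C(7,j)·1^j·C(5,5-j)·2^(5-j) for j from 0 to 5.
= 32 + 560 + 1680 + 1400 + 350 + 21 = 4043.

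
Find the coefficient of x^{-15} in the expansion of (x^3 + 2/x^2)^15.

General term: C(15,j)·(x^3)^j·(2/x^2)^(15-j), with x-exponent 3j − 2(15−j) = 5j − 30.
Set 5j − 30 = -15: j = 3.
C(15,3) = 455; 1^3 = 1; 2^12 = 4096.
Coefficient = 455 · 1 · 4096 = 1863680.

1863680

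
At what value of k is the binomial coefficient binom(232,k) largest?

116

C(232,k) is maximized at k = 232/2 = 116.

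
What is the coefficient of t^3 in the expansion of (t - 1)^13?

286

The general term is C(13,j)·(t)^j·(-1)^(13-j); the t^3 term has j = 3.
C(13,3) = 286.
Coefficient = C(13,3) = 286.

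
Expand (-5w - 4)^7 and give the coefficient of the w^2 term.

The general term is C(7,j)·(-5w)^j·(-4)^(7-j); the w^2 term has j = 2.
C(7,2) = 21.
Coefficient = C(7,2) · (-5)^2 · (-4)^5 = 21 · 25 · (-1024) = -537600.

-537600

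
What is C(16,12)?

1820

C(16,12) = C(16,4) by symmetry.
C(16,4) = (16·15·14·13) / 4! = 43680 / 24 = 1820.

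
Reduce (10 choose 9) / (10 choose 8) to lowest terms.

2/9

C(n,k+1)/C(n,k) = (n−k)/(k+1) = (10−8)/(8+1) = 2/9.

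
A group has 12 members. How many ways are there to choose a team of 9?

This is C(12,9) = 220.

220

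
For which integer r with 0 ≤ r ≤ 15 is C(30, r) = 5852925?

8

C(30,r) increases on 0 ≤ r ≤ 15. C(30,7) = 2035800 and C(30,8) = 5852925, so r = 8.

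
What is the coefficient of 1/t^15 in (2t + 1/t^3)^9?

672

General term: C(9,j)·(2t)^j·(1/t^3)^(9-j), with t-exponent 1j − 3(9−j) = 4j − 27.
Set 4j − 27 = -15: j = 3.
C(9,3) = 84; 2^3 = 8; 1^6 = 1.
Coefficient = 84 · 8 · 1 = 672.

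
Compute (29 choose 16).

C(29,16) = C(29,13) by symmetry.
C(29,13) = (29·28·27·26·25·24·23·22·21·20·19·18·17) / 13! = 422590010274432000 / 6227020800 = 67863915.

67863915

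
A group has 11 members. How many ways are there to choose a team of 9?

55

This is C(11,9) = 55.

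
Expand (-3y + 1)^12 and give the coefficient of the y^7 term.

-1732104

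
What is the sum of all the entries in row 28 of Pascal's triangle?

268435456

The entries of row 28 sum to 2^28 = 268435456.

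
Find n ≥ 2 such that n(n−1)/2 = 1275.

51

n(n−1)/2 = 1275 ⇒ n(n−1) = 2550. Since 51·50 = 2550, n = 51.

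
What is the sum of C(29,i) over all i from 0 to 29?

536870912

Setting x = 1 in (1+x)^29 gives Σ C(29,i) = 2^29 = 536870912.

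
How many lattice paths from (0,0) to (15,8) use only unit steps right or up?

490314

Each path is a sequence of 23 steps with 15 rights: C(23,15) = 490314.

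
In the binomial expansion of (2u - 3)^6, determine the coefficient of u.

The general term is C(6,j)·(2u)^j·(-3)^(6-j); the u^1 term has j = 1.
C(6,1) = 6.
Coefficient = C(6,1) · 2^1 · (-3)^5 = 6 · 2 · (-243) = -2916.

-2916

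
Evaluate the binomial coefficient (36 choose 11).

C(36,11) = (36·35·34·33·32·31·30·29·28·27·26) / 11! = 23982224839372800 / 39916800 = 600805296.

600805296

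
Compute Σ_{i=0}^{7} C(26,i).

971712

1 + 26 + 325 + 2600 + 14950 + 65780 + 230230 + 657800 = 971712.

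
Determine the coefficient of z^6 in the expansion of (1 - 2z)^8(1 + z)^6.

Coefficient of z^6 = Σ_{j} C(8,j)·(-2)^j·C(6,6-j)·1^(6-j) for j from 0 to 6.
= 1 + (-96) + 1680 + (-8960) + 16800 + (-10752) + 1792 = 465.

465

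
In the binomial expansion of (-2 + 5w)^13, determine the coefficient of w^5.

1029600000

The general term is C(13,j)·(-2)^j·(5w)^(13-j); the w^5 term has j = 8.
C(13,8) = 1287.
Coefficient = C(13,8) · (-2)^8 · 5^5 = 1287 · 256 · 3125 = 1029600000.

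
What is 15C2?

105

C(15,2) = (15·14) / 2! = 210 / 2 = 105.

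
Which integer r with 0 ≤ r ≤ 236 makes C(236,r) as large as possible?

C(236,r) is maximized at r = 236/2 = 118.

118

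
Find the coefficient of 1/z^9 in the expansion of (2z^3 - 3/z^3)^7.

General term: C(7,j)·(2z^3)^j·(-3/z^3)^(7-j), with z-exponent 3j − 3(7−j) = 6j − 21.
Set 6j − 21 = -9: j = 2.
C(7,2) = 21; 2^2 = 4; (-3)^5 = -243.
Coefficient = 21 · 4 · (-243) = -20412.

-20412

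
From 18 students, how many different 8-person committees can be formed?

43758

This is C(18,8) = 43758.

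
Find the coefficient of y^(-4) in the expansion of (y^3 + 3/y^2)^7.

General term: C(7,j)·(y^3)^j·(3/y^2)^(7-j), with y-exponent 3j − 2(7−j) = 5j − 14.
Set 5j − 14 = -4: j = 2.
C(7,2) = 21; 1^2 = 1; 3^5 = 243.
Coefficient = 21 · 1 · 243 = 5103.

5103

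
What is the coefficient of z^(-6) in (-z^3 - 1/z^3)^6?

15

General term: C(6,j)·(-z^3)^j·(-1/z^3)^(6-j), with z-exponent 3j − 3(6−j) = 6j − 18.
Set 6j − 18 = -6: j = 2.
C(6,2) = 15; (-1)^2 = 1; (-1)^4 = 1.
Coefficient = 15 · 1 · 1 = 15.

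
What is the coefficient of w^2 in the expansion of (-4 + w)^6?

3840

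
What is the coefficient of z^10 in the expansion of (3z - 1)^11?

The general term is C(11,j)·(3z)^j·(-1)^(11-j); the z^10 term has j = 10.
C(11,10) = 11.
Coefficient = C(11,10) · 3^10 · (-1)^1 = 11 · 59049 · (-1) = -649539.

-649539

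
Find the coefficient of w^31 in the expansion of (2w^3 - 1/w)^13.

159744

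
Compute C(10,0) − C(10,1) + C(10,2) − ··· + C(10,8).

The partial alternating sum Σ_{k=0}^{8} (−1)^k C(10,k) = (−1)^8 C(9,8) = 9.

9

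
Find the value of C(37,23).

6107086800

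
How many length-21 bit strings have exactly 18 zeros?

1330

Choose the 18 positions: C(21,18) = 1330.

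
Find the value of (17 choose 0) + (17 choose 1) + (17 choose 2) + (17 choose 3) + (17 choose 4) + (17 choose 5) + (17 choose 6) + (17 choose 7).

41226

1 + 17 + 136 + 680 + 2380 + 6188 + 12376 + 19448 = 41226.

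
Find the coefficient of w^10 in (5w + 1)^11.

The general term is C(11,j)·(5w)^j·(1)^(11-j); the w^10 term has j = 10.
C(11,10) = 11.
Coefficient = C(11,10) · 5^10 = 11 · 9765625 = 107421875.

107421875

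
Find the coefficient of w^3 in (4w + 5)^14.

The general term is C(14,j)·(4w)^j·(5)^(14-j); the w^3 term has j = 3.
C(14,3) = 364.
Coefficient = C(14,3) · 4^3 · 5^11 = 364 · 64 · 48828125 = 1137500000000.

1137500000000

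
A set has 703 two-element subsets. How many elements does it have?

38

n(n−1)/2 = 703 ⇒ n(n−1) = 1406. Since 38·37 = 1406, n = 38.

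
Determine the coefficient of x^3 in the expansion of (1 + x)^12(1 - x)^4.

Coefficient of x^3 = Σ_{j} C(12,j)·1^j·C(4,3-j)·(-1)^(3-j) for j from 0 to 3.
= (-4) + 72 + (-264) + 220 = 24.

24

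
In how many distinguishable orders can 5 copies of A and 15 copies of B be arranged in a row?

15504

Choose positions for the A's: C(20,5) = 15504.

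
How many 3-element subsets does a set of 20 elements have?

C(20,3) = (20·19·18) / 3! = 6840 / 6 = 1140.

1140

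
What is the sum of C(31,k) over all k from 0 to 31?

2147483648

The entries of row 31 sum to 2^31 = 2147483648.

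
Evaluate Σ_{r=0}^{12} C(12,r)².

2704156

Σ C(12,r)² is the coefficient of x^12 in (1+x)^12(1+x)^12 = (1+x)^24, i.e. C(24,12) = 2704156.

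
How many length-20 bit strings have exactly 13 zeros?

Choose the 13 positions: C(20,13) = 77520.

77520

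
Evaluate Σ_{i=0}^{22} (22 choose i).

Setting x = 1 in (1+x)^22 gives Σ C(22,i) = 2^22 = 4194304.

4194304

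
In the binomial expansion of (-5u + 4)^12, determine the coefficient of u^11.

-2343750000

The general term is C(12,j)·(-5u)^j·(4)^(12-j); the u^11 term has j = 11.
C(12,11) = 12.
Coefficient = C(12,11) · (-5)^11 · 4^1 = 12 · (-48828125) · 4 = -2343750000.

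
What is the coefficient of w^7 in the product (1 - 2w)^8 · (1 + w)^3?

96

Coefficient of w^7 = Σ_{j} C(8,j)·(-2)^j·C(3,7-j)·1^(7-j) for j from 4 to 7.
= 1120 + (-5376) + 5376 + (-1024) = 96.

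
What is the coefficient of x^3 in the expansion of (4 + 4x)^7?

The general term is C(7,j)·(4)^j·(4x)^(7-j); the x^3 term has j = 4.
C(7,4) = 35.
Coefficient = C(7,4) · 4^4 · 4^3 = 35 · 256 · 64 = 573440.

573440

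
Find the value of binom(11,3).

165

C(11,3) = (11·10·9) / 3! = 990 / 6 = 165.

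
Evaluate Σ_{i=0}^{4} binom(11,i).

562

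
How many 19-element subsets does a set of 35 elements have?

C(35,19) = C(35,16) by symmetry.
C(35,16) = (35·34·33·32·31·30·29·28·27·26·25·24·23·22·21·20) / 16! = 84945040381058457600000 / 20922789888000 = 4059928950.

4059928950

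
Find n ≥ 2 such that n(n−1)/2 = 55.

n(n−1)/2 = 55 ⇒ n(n−1) = 110. Since 11·10 = 110, n = 11.

11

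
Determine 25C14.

C(25,14) = C(25,11) by symmetry.
C(25,11) = (25·24·23·22·21·20·19·18·17·16·15) / 11! = 177925144320000 / 39916800 = 4457400.

4457400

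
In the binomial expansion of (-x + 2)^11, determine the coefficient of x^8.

The general term is C(11,j)·(-x)^j·(2)^(11-j); the x^8 term has j = 8.
C(11,8) = 165.
Coefficient = C(11,8) · 2^3 = 165 · 8 = 1320.

1320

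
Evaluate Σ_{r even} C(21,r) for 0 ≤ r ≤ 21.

Even-r terms of row 21 sum to 2^20 = 1048576.

1048576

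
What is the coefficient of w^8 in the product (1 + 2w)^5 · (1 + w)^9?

26577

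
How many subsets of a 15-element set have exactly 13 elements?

Choose the 13 positions: C(15,13) = 105.

105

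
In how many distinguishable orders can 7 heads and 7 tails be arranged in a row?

3432

Choose positions for the heads: C(14,7) = 3432.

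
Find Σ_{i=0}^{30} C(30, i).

1073741824

Setting x = 1 in (1+x)^30 gives Σ C(30,i) = 2^30 = 1073741824.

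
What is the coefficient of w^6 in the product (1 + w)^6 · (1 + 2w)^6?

Coefficient of w^6 = Σ_{j} C(6,j)·1^j·C(6,6-j)·2^(6-j) for j from 0 to 6.
= 64 + 1152 + 3600 + 3200 + 900 + 72 + 1 = 8989.

8989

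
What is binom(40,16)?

C(40,16) = (40·39·38·37·36·35·34·33·32·31·30·29·28·27·26·25) / 16! = 1315041316842168115200000 / 20922789888000 = 62852101650.

62852101650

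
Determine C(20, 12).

125970

C(20,12) = C(20,8) by symmetry.
C(20,8) = (20·19·18·17·16·15·14·13) / 8! = 5079110400 / 40320 = 125970.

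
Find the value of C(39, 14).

15084504396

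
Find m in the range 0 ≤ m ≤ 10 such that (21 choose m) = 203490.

8

C(21,m) increases on 0 ≤ m ≤ 10. C(21,7) = 116280 and C(21,8) = 203490, so m = 8.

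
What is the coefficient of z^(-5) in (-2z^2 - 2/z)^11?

General term: C(11,j)·(-2z^2)^j·(-2/z)^(11-j), with z-exponent 2j − 1(11−j) = 3j − 11.
Set 3j − 11 = -5: j = 2.
C(11,2) = 55; (-2)^2 = 4; (-2)^9 = -512.
Coefficient = 55 · 4 · (-512) = -112640.

-112640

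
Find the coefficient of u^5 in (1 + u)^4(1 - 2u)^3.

Coefficient of u^5 = Σ_{j} C(4,j)·1^j·C(3,5-j)·(-2)^(5-j) for j from 2 to 4.
= (-48) + 48 + (-6) = -6.

-6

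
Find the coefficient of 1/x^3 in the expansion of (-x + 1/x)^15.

5005

General term: C(15,j)·(-x)^j·(1/x)^(15-j), with x-exponent 1j − 1(15−j) = 2j − 15.
Set 2j − 15 = -3: j = 6.
C(15,6) = 5005; (-1)^6 = 1; 1^9 = 1.
Coefficient = 5005 · 1 · 1 = 5005.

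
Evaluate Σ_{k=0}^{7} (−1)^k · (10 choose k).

The partial alternating sum Σ_{k=0}^{7} (−1)^k C(10,k) = (−1)^7 C(9,7) = -36.

-36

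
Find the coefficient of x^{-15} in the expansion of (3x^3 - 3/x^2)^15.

6528752685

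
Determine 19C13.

27132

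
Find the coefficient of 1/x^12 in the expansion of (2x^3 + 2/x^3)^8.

7168

General term: C(8,j)·(2x^3)^j·(2/x^3)^(8-j), with x-exponent 3j − 3(8−j) = 6j − 24.
Set 6j − 24 = -12: j = 2.
C(8,2) = 28; 2^2 = 4; 2^6 = 64.
Coefficient = 28 · 4 · 64 = 7168.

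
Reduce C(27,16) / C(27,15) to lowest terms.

3/4

C(n,k+1)/C(n,k) = (n−k)/(k+1) = (27−15)/(15+1) = 12/16 = 3/4.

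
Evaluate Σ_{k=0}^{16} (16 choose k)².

601080390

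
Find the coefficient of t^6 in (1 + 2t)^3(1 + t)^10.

Coefficient of t^6 = Σ_{j} C(3,j)·2^j·C(10,6-j)·1^(6-j) for j from 0 to 3.
= 210 + 1512 + 2520 + 960 = 5202.

5202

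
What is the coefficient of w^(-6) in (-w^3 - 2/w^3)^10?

13440

General term: C(10,j)·(-w^3)^j·(-2/w^3)^(10-j), with w-exponent 3j − 3(10−j) = 6j − 30.
Set 6j − 30 = -6: j = 4.
C(10,4) = 210; (-1)^4 = 1; (-2)^6 = 64.
Coefficient = 210 · 1 · 64 = 13440.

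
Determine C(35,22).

C(35,22) = C(35,13) by symmetry.
C(35,13) = (35·34·33·32·31·30·29·28·27·26·25·24·23) / 13! = 9193186188426240000 / 6227020800 = 1476337800.

1476337800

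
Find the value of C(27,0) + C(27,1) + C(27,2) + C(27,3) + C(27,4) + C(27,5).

101584

1 + 27 + 351 + 2925 + 17550 + 80730 = 101584.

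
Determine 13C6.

C(13,6) = (13·12·11·10·9·8) / 6! = 1235520 / 720 = 1716.

1716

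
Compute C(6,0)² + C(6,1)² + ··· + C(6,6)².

924

By Vandermonde's identity, Σ C(6,i)² = C(12,6) = 924.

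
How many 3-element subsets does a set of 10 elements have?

C(10,3) = (10·9·8) / 3! = 720 / 6 = 120.

120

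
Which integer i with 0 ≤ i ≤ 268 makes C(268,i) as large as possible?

134

C(268,i) is maximized at i = 268/2 = 134.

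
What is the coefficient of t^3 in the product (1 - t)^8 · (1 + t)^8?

0

Coefficient of t^3 = Σ_{j} C(8,j)·(-1)^j·C(8,3-j)·1^(3-j) for j from 0 to 3.
= 56 + (-224) + 224 + (-56) = 0.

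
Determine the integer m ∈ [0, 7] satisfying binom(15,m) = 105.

C(15,m) increases on 0 ≤ m ≤ 7. C(15,1) = 15 and C(15,2) = 105, so m = 2.

2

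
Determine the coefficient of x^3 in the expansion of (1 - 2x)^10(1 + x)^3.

-479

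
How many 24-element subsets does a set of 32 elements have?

10518300

C(32,24) = C(32,8) by symmetry.
C(32,8) = (32·31·30·29·28·27·26·25) / 8! = 424097856000 / 40320 = 10518300.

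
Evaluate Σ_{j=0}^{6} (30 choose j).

1 + 30 + 435 + 4060 + 27405 + 142506 + 593775 = 768212.

768212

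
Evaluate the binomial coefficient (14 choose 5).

C(14,5) = (14·13·12·11·10) / 5! = 240240 / 120 = 2002.

2002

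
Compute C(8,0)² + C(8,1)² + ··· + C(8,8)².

12870

By Vandermonde's identity, Σ C(8,i)² = C(16,8) = 12870.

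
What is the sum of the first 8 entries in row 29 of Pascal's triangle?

1 + 29 + 406 + 3654 + 23751 + 118755 + 475020 + 1560780 = 2182396.

2182396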